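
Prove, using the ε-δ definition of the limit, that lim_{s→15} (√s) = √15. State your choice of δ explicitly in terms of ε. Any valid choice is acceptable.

Let ε > 0. We want δ > 0 such that 0 < |s − 15| < δ implies |√s − √15| < ε.
Multiplying by the conjugate, |√s − √15| = |s − 15|/(√s + √15).
Restrict δ ≤ 15 so that |s − 15| < 15 forces s > 0, and then √s + √15 > √15.
Hence |√s − √15| < |s − 15|/√15, which is < ε once |s − 15| < √15·ε.
Take δ = min(15, √15·ε). If 0 < |s − 15| < δ then s > 0 and |√s − √15| < |s − 15|/√15 < ε.

δ = min(15, √15·ε)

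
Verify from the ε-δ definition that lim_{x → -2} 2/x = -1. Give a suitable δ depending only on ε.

δ = min(1, ε)

Fix ε > 0. We seek δ > 0 such that 0 < |x + 2| < δ implies |2/x + 1| < ε.
|2/x + 1| = 2·|-2 − x|/(2·|x|) = 2|x + 2|/(2|x|).
Restrict δ ≤ 1. Then |x + 2| < 1 gives |x| > 1, so 2|x| > 2.
Then |2/x + 1| < 2|x + 2|/2, which is < ε when |x + 2| < ε.
Take δ = min(1, ε). Then 0 < |x + 2| < δ gives both |x + 2| < 1 and |x + 2| < ε, so |2/x + 1| < ε.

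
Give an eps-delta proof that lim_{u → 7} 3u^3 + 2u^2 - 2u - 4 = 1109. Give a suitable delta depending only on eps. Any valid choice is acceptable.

Let eps > 0 be given. We want delta > 0 such that 0 < |u − 7| < delta implies |(3u^3 + 2u^2 - 2u - 4) − 1109| < eps.
(3u^3 + 2u^2 - 2u - 4) − 1109 = 3u^3 + 2u^2 - 2u - 1113 = (u − 7)(3u^2 + 23u + 159).
So |(3u^3 + 2u^2 - 2u - 4) − 1109| = |u − 7|·|3u^2 + 23u + 159|.
Assume first that |u − 7| < 1, so |u| < 8. Then |3u^2 + 23u + 159| ≤ 3·8^2 + 23·8 + 159 = 535.
Hence |(3u^3 + 2u^2 - 2u - 4) − 1109| ≤ 535|u − 7| < eps provided |u − 7| < eps/535.
Choosing delta = min(1, eps/535) ensures both conditions, hence |(3u^3 + 2u^2 - 2u - 4) − 1109| < eps.

delta = min(1, eps/535)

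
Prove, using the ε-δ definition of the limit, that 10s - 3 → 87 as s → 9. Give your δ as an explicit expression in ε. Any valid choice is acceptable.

δ = ε/10

Let ε > 0. We need δ > 0 so that 0 < |s − 9| < δ implies |(10s - 3) − 87| < ε.
Since (10s - 3) − 87 = 10(s − 9), we have |(10s - 3) − 87| = 10|s − 9|.
Thus it suffices that |s − 9| < ε/10.
Take δ = ε/10. If 0 < |s − 9| < δ then |(10s - 3) − 87| = 10|s − 9| < 10·(ε/10) = ε.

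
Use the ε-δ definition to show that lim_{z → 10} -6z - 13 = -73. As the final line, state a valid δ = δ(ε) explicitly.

Let ε > 0 be given. We need δ > 0 so that 0 < |z − 10| < δ implies |(-6z - 13) + 73| < ε.
Since (-6z - 13) + 73 = -6(z − 10), we have |(-6z - 13) + 73| = 6|z − 10|.
So 6|z − 10| < ε exactly when |z − 10| < ε/6.
Choosing δ = ε/6 gives |(-6z - 13) + 73| = 6|z − 10| < ε whenever |z − 10| < δ.

δ = ε/6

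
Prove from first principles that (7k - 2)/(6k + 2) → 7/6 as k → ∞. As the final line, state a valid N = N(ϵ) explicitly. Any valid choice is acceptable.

Fix ϵ > 0. For k ≥ 1, |(7k - 2)/(6k + 2) − (7/6)| = |-26|/(6(6k + 2)) = 26/(6(6k + 2)).
Since 6k + 2 ≥ 6k for k ≥ 1, this is ≤ 26/(6·6k) = (13/18)/k.
So |(7k - 2)/(6k + 2) − (7/6)| < ϵ whenever k > (13/18)/ϵ.
Take N = (13/18)/ϵ. If k > N then |(7k - 2)/(6k + 2) − (7/6)| ≤ (13/18)/k < ϵ.

N = (13/18)/ϵ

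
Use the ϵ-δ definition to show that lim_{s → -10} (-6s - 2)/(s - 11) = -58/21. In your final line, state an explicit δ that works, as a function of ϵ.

δ = min(21/2, (441/136)ϵ)

Let ϵ > 0. We want δ > 0 with 0 < |s + 10| < δ ⇒ |(-6s - 2)/(s - 11) + 58/21| < ϵ.
Combining over a common denominator, (-6s - 2)/(s - 11) + 58/21 = [(-6s - 2)·(-21) − 58·(s - 11)] / [(-21)·(s - 11)] = 68(s + 10) / ((-21)(s - 11)).
So |(-6s - 2)/(s - 11) + 58/21| = 68|s + 10| / (21·|s − 11|).
Require δ ≤ 21/2, so |s − 11| ≥ |-21| − |s + 10| > 21 − 21/2 = 21/2.
Hence |(-6s - 2)/(s - 11) + 58/21| < 68|s + 10|/(21·(21/2)) = (136/441)|s + 10|, which is < ϵ once |s + 10| < (441/136)ϵ.
Take δ = min(21/2, (441/136)ϵ). Then 0 < |s + 10| < δ forces both bounds, so |(-6s - 2)/(s - 11) + 58/21| < ϵ.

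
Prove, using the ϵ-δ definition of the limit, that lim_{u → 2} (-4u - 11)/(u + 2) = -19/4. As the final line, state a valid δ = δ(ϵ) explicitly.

δ = min(2, (8/3)ϵ)

Let ϵ > 0 be given. We want δ > 0 with 0 < |u − 2| < δ ⇒ |(-4u - 11)/(u + 2) + 19/4| < ϵ.
Combining over a common denominator, (-4u - 11)/(u + 2) + 19/4 = [(-4u - 11)·4 − (-19)·(u + 2)] / [4·(u + 2)] = 3(u − 2) / (4(u + 2)).
So |(-4u - 11)/(u + 2) + 19/4| = 3|u − 2| / (4·|u + 2|).
Require δ ≤ 2, so |u + 2| ≥ |4| − |u − 2| > 4 − 2 = 2.
Hence |(-4u - 11)/(u + 2) + 19/4| < 3|u − 2|/(4·2) = (3/8)|u − 2|, which is < ϵ once |u − 2| < (8/3)ϵ.
Take δ = min(2, (8/3)ϵ). Then 0 < |u − 2| < δ forces both bounds, so |(-4u - 11)/(u + 2) + 19/4| < ϵ.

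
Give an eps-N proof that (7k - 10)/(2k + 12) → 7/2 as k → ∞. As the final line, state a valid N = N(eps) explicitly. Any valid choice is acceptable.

Fix eps > 0. For k ≥ 1, |(7k - 10)/(2k + 12) − (7/2)| = |-104|/(2(2k + 12)) = 104/(2(2k + 12)).
Since 2k + 12 ≥ 2k for k ≥ 1, this is ≤ 104/(2·2k) = 26/k.
So |(7k - 10)/(2k + 12) − (7/2)| < eps whenever k > 26/eps.
Take N = 26/eps. If k > N then |(7k - 10)/(2k + 12) − (7/2)| ≤ 26/k < eps.

N = 26/eps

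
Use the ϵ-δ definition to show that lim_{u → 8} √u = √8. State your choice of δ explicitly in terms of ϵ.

Fix ϵ > 0. We want δ > 0 such that 0 < |u − 8| < δ implies |√u − √8| < ϵ.
Rationalise: √u − √8 = (u − 8)/(√u + √8), so |√u − √8| = |u − 8|/(√u + √8).
Restrict δ ≤ 8 so that |u − 8| < 8 forces u > 0, and then √u + √8 > √8.
Hence |√u − √8| < |u − 8|/√8, which is < ϵ once |u − 8| < √8·ϵ.
Take δ = min(8, √8·ϵ). If 0 < |u − 8| < δ then u > 0 and |√u − √8| < |u − 8|/√8 < ϵ.

δ = min(8, √8·ϵ)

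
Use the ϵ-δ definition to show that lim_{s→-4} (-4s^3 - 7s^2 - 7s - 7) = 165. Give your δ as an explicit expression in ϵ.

δ = min(2, ϵ/241)

Let ϵ > 0. We want δ > 0 such that 0 < |s + 4| < δ implies |(-4s^3 - 7s^2 - 7s - 7) − 165| < ϵ.
(-4s^3 - 7s^2 - 7s - 7) − 165 = -4s^3 - 7s^2 - 7s - 172 = (s + 4)(-4s^2 + 9s - 43).
So |(-4s^3 - 7s^2 - 7s - 7) − 165| = |s + 4|·|-4s^2 + 9s - 43|.
Require δ ≤ 2. Then |s + 4| < 2 gives |s| < 6, and by the triangle inequality |-4s^2 + 9s - 43| ≤ 4·6^2 + 9·6 + 43 = 241.
Hence |(-4s^3 - 7s^2 - 7s - 7) − 165| ≤ 241|s + 4| < ϵ provided |s + 4| < ϵ/241.
Take δ = min(2, ϵ/241). Then 0 < |s + 4| < δ gives both |s + 4| < 2 and |s + 4| < ϵ/241, so |(-4s^3 - 7s^2 - 7s - 7) − 165| < ϵ.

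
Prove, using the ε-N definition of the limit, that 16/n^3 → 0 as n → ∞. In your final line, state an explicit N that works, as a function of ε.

Let ε > 0. For n ≥ 1, |16/n^3 − 0| = 16/n^3.
16/n^3 < ε ⇔ n^3 > 16/ε ⇔ n > (16/ε)^{1/3}.
Take N = (16/ε)^{1/3}. Then n > N implies 16/n^3 < ε.

N = (16/ε)^{1/3}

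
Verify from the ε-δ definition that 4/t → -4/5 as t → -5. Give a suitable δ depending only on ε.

Let ε > 0 be given. We seek δ > 0 such that 0 < |t + 5| < δ implies |4/t + 4/5| < ε.
|4/t + 4/5| = 4·|-5 − t|/(5·|t|) = 4|t + 5|/(5|t|).
Require δ ≤ 5/2 so that |t| > 5 − 5/2 = 5/2, hence 5|t| > 25/2.
Then |4/t + 4/5| < 4|t + 5|/(25/2), which is < ε when |t + 5| < (25/8)ε.
Take δ = min(5/2, (25/8)ε). Then 0 < |t + 5| < δ gives both |t + 5| < 5/2 and |t + 5| < (25/8)ε, so |4/t + 4/5| < ε.

δ = min(5/2, (25/8)ε)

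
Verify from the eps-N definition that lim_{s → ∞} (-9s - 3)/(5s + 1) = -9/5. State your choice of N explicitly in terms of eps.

Suppose eps > 0. We seek N > 0 such that s > N implies |(-9s - 3)/(5s + 1) + 9/5| < eps.
(-9s - 3)/(5s + 1) + 9/5 = (5(-9s - 3) − (-9)(5s + 1)) / (5(5s + 1)) = -6/(5(5s + 1)).
For s > 0 we have 5s + 1 > 5s, so |(-9s - 3)/(5s + 1) + 9/5| = 6/(5(5s + 1)) < 6/(5·5s) = (6/25)/s.
Thus |(-9s - 3)/(5s + 1) + 9/5| < eps whenever s > (6/25)/eps.
Take N = (6/25)/eps. If s > N then |(-9s - 3)/(5s + 1) + 9/5| < (6/25)/s < eps.

N = (6/25)/eps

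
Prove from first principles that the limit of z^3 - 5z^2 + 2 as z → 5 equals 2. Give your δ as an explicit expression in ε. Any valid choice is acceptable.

Let ε > 0 be given. We want δ > 0 such that 0 < |z − 5| < δ implies |(z^3 - 5z^2 + 2) − 2| < ε.
(z^3 - 5z^2 + 2) − 2 = z^3 - 5z^2 = (z − 5)(z^2).
So |(z^3 - 5z^2 + 2) − 2| = |z − 5|·|z^2|.
Assume first that |z − 5| < 1, so |z| < 6. Then |z^2| ≤ 6^2 = 36.
Hence |(z^3 - 5z^2 + 2) − 2| ≤ 36|z − 5| < ε provided |z − 5| < ε/36.
Take δ = min(1, ε/36). Then 0 < |z − 5| < δ gives both |z − 5| < 1 and |z − 5| < ε/36, so |(z^3 - 5z^2 + 2) − 2| < ε.

δ = min(1, ε/36)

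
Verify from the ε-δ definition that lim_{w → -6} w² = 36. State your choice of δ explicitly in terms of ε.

δ = min(1, ε/13)

Let ε > 0. We seek δ > 0 with 0 < |w + 6| < δ ⇒ |w² − 36| < ε.
Factor: w² − 36 = (w + 6)(w - 6), so |w² − 36| = |w + 6|·|w - 6|.
Impose δ ≤ 1 so that |w| < 7; then |w - 6| ≤ 13.
Hence |w² − 36| ≤ 13|w + 6|, which is < ε once |w + 6| < ε/13.
Take δ = min(1, ε/13). If 0 < |w + 6| < δ then both bounds hold and |w² − 36| ≤ 13|w + 6| < 13·(ε/13) = ε.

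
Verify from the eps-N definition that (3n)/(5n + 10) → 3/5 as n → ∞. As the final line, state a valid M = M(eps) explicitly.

M = (6/5)/eps

Let eps > 0. For n ≥ 1, |(3n)/(5n + 10) − (3/5)| = |-30|/(5(5n + 10)) = 30/(5(5n + 10)).
Since 5n + 10 ≥ 5n for n ≥ 1, this is ≤ 30/(5·5n) = (6/5)/n.
So |(3n)/(5n + 10) − (3/5)| < eps whenever n > (6/5)/eps.
Take M = (6/5)/eps. If n > M then |(3n)/(5n + 10) − (3/5)| ≤ (6/5)/n < eps.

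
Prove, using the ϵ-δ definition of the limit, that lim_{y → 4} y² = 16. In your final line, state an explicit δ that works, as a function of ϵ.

Suppose ϵ > 0. We seek δ > 0 with 0 < |y − 4| < δ ⇒ |y² − 16| < ϵ.
Factor: y² − 16 = (y − 4)(y + 4), so |y² − 16| = |y − 4|·|y + 4|.
Impose δ ≤ 2 so that |y| < 6; then |y + 4| ≤ 10.
Hence |y² − 16| ≤ 10|y − 4|, which is < ϵ once |y − 4| < ϵ/10.
Take δ = min(2, ϵ/10). If 0 < |y − 4| < δ then both bounds hold and |y² − 16| ≤ 10|y − 4| < 10·(ϵ/10) = ϵ.

δ = min(2, ϵ/10)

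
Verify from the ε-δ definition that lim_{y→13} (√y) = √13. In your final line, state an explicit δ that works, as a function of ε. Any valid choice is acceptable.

δ = min(13, √13·ε)

Suppose ε > 0. We want δ > 0 such that 0 < |y − 13| < δ implies |√y − √13| < ε.
Multiplying by the conjugate, |√y − √13| = |y − 13|/(√y + √13).
Restrict δ ≤ 13 so that |y − 13| < 13 forces y > 0, and then √y + √13 > √13.
Hence |√y − √13| < |y − 13|/√13, which is < ε once |y − 13| < √13·ε.
Take δ = min(13, √13·ε). If 0 < |y − 13| < δ then y > 0 and |√y − √13| < |y − 13|/√13 < ε.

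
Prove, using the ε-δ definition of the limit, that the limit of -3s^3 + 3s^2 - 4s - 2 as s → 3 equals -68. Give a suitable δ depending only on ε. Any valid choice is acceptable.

δ = min(1, ε/94)

Fix ε > 0. We want δ > 0 such that 0 < |s − 3| < δ implies |(-3s^3 + 3s^2 - 4s - 2) + 68| < ε.
(-3s^3 + 3s^2 - 4s - 2) + 68 = -3s^3 + 3s^2 - 4s + 66 = (s − 3)(-3s^2 - 6s - 22).
So |(-3s^3 + 3s^2 - 4s - 2) + 68| = |s − 3|·|-3s^2 - 6s - 22|.
Assume first that |s − 3| < 1, so |s| < 4. Then |-3s^2 - 6s - 22| ≤ 3·4^2 + 6·4 + 22 = 94.
Hence |(-3s^3 + 3s^2 - 4s - 2) + 68| ≤ 94|s − 3| < ε provided |s − 3| < ε/94.
Choosing δ = min(1, ε/94) ensures both conditions, hence |(-3s^3 + 3s^2 - 4s - 2) + 68| < ε.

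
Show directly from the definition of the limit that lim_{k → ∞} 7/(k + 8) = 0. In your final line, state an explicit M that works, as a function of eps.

M = 7/eps

Suppose eps > 0. For k ≥ 1, |7/(k + 8) − 0| = 7/(k + 8) ≤ 7/k.
We need 7/k < eps, i.e. k > 7/eps.
Take M = 7/eps. If k > M then |7/(k + 8)| ≤ 7/k < eps.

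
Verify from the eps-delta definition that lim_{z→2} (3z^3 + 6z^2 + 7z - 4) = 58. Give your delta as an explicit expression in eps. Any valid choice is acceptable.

Let eps > 0. We want delta > 0 such that 0 < |z − 2| < delta implies |(3z^3 + 6z^2 + 7z - 4) − 58| < eps.
(3z^3 + 6z^2 + 7z - 4) − 58 = 3z^3 + 6z^2 + 7z - 62 = (z − 2)(3z^2 + 12z + 31).
So |(3z^3 + 6z^2 + 7z - 4) − 58| = |z − 2|·|3z^2 + 12z + 31|.
Assume first that |z − 2| < 2, so |z| < 4. Then |3z^2 + 12z + 31| ≤ 3·4^2 + 12·4 + 31 = 127.
Hence |(3z^3 + 6z^2 + 7z - 4) − 58| ≤ 127|z − 2| < eps provided |z − 2| < eps/127.
Choosing delta = min(2, eps/127) ensures both conditions, hence |(3z^3 + 6z^2 + 7z - 4) − 58| < eps.

delta = min(2, eps/127)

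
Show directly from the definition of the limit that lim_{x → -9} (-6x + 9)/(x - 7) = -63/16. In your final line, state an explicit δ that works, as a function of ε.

δ = min(8, (128/33)ε)

Let ε > 0. We want δ > 0 with 0 < |x + 9| < δ ⇒ |(-6x + 9)/(x - 7) + 63/16| < ε.
Combining over a common denominator, (-6x + 9)/(x - 7) + 63/16 = [(-6x + 9)·(-16) − 63·(x - 7)] / [(-16)·(x - 7)] = 33(x + 9) / ((-16)(x - 7)).
So |(-6x + 9)/(x - 7) + 63/16| = 33|x + 9| / (16·|x − 7|).
Restrict δ ≤ 8. Then |x + 9| < 8 gives |x − 7| = |(x + 9) + (-16)| ≥ 16 − 8 = 8.
Hence |(-6x + 9)/(x - 7) + 63/16| < 33|x + 9|/(16·8) = (33/128)|x + 9|, which is < ε once |x + 9| < (128/33)ε.
Take δ = min(8, (128/33)ε). Then 0 < |x + 9| < δ forces both bounds, so |(-6x + 9)/(x - 7) + 63/16| < ε.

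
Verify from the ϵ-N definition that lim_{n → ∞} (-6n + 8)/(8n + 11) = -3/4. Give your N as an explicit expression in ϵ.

Let ϵ > 0 be given. For n ≥ 1, |(-6n + 8)/(8n + 11) + 3/4| = |130|/(8(8n + 11)) = 130/(8(8n + 11)).
Since 8n + 11 ≥ 8n for n ≥ 1, this is ≤ 130/(8·8n) = (65/32)/n.
So |(-6n + 8)/(8n + 11) + 3/4| < ϵ whenever n > (65/32)/ϵ.
Take N = (65/32)/ϵ. If n > N then |(-6n + 8)/(8n + 11) + 3/4| ≤ (65/32)/n < ϵ.

N = (65/32)/ϵ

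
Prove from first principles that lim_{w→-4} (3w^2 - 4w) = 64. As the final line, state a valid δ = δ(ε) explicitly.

δ = min(1, ε/31)

Fix ε > 0. We want δ > 0 such that 0 < |w + 4| < δ implies |(3w^2 - 4w) − 64| < ε.
(3w^2 - 4w) − 64 = 3w^2 - 4w - 64 = (w + 4)(3w - 16).
So |(3w^2 - 4w) − 64| = |w + 4|·|3w - 16|.
Assume first that |w + 4| < 1, so |w| < 5. Then |3w - 16| ≤ 3·5 + 16 = 31.
Hence |(3w^2 - 4w) − 64| ≤ 31|w + 4| < ε provided |w + 4| < ε/31.
Choosing δ = min(1, ε/31) ensures both conditions, hence |(3w^2 - 4w) − 64| < ε.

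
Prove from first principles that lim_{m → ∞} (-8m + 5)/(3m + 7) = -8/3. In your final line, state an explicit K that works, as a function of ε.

K = (71/9)/ε

Let ε > 0 be given. For m ≥ 1, |(-8m + 5)/(3m + 7) + 8/3| = |71|/(3(3m + 7)) = 71/(3(3m + 7)).
Since 3m + 7 ≥ 3m for m ≥ 1, this is ≤ 71/(3·3m) = (71/9)/m.
So |(-8m + 5)/(3m + 7) + 8/3| < ε whenever m > (71/9)/ε.
Take K = (71/9)/ε. If m > K then |(-8m + 5)/(3m + 7) + 8/3| ≤ (71/9)/m < ε.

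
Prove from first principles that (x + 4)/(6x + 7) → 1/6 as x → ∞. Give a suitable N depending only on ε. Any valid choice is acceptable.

Suppose ε > 0. We seek N > 0 such that x > N implies |(x + 4)/(6x + 7) − (1/6)| < ε.
(x + 4)/(6x + 7) − (1/6) = (6(x + 4) − (6x + 7)) / (6(6x + 7)) = 17/(6(6x + 7)).
For x > 0 we have 6x + 7 > 6x, so |(x + 4)/(6x + 7) − (1/6)| = 17/(6(6x + 7)) < 17/(6·6x) = (17/36)/x.
Thus |(x + 4)/(6x + 7) − (1/6)| < ε whenever x > (17/36)/ε.
Take N = (17/36)/ε. If x > N then |(x + 4)/(6x + 7) − (1/6)| < (17/36)/x < ε.

N = (17/36)/ε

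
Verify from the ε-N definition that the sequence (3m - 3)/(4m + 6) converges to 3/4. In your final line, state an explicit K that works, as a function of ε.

Fix ε > 0. For m ≥ 1, |(3m - 3)/(4m + 6) − (3/4)| = |-30|/(4(4m + 6)) = 30/(4(4m + 6)).
Since 4m + 6 ≥ 4m for m ≥ 1, this is ≤ 30/(4·4m) = (15/8)/m.
So |(3m - 3)/(4m + 6) − (3/4)| < ε whenever m > (15/8)/ε.
Take K = (15/8)/ε. If m > K then |(3m - 3)/(4m + 6) − (3/4)| ≤ (15/8)/m < ε.

K = (15/8)/ε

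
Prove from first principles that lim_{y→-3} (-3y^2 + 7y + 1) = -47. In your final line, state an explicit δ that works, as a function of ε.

Suppose ε > 0. We want δ > 0 such that 0 < |y + 3| < δ implies |(-3y^2 + 7y + 1) + 47| < ε.
(-3y^2 + 7y + 1) + 47 = -3y^2 + 7y + 48 = (y + 3)(-3y + 16).
So |(-3y^2 + 7y + 1) + 47| = |y + 3|·|-3y + 16|.
Require δ ≤ 2. Then |y + 3| < 2 gives |y| < 5, and by the triangle inequality |-3y + 16| ≤ 3·5 + 16 = 31.
Hence |(-3y^2 + 7y + 1) + 47| ≤ 31|y + 3| < ε provided |y + 3| < ε/31.
Take δ = min(2, ε/31). Then 0 < |y + 3| < δ gives both |y + 3| < 2 and |y + 3| < ε/31, so |(-3y^2 + 7y + 1) + 47| < ε.

δ = min(2, ε/31)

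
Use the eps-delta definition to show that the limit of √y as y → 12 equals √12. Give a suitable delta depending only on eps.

Suppose eps > 0. We want delta > 0 such that 0 < |y − 12| < delta implies |√y − √12| < eps.
Rationalise: √y − √12 = (y − 12)/(√y + √12), so |√y − √12| = |y − 12|/(√y + √12).
Restrict delta ≤ 12 so that |y − 12| < 12 forces y > 0, and then √y + √12 > √12.
Hence |√y − √12| < |y − 12|/√12, which is < eps once |y − 12| < √12·eps.
Take delta = min(12, √12·eps). If 0 < |y − 12| < delta then y > 0 and |√y − √12| < |y − 12|/√12 < eps.

delta = min(12, √12·eps)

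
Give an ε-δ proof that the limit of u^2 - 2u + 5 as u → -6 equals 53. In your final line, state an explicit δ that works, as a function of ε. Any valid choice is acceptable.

Let ε > 0 be given. We want δ > 0 such that 0 < |u + 6| < δ implies |(u^2 - 2u + 5) − 53| < ε.
(u^2 - 2u + 5) − 53 = u^2 - 2u - 48 = (u + 6)(u - 8).
So |(u^2 - 2u + 5) − 53| = |u + 6|·|u - 8|.
Require δ ≤ 1. Then |u + 6| < 1 gives |u| < 7, and by the triangle inequality |u - 8| ≤ 7 + 8 = 15.
Hence |(u^2 - 2u + 5) − 53| ≤ 15|u + 6| < ε provided |u + 6| < ε/15.
Take δ = min(1, ε/15). Then 0 < |u + 6| < δ gives both |u + 6| < 1 and |u + 6| < ε/15, so |(u^2 - 2u + 5) − 53| < ε.

δ = min(1, ε/15)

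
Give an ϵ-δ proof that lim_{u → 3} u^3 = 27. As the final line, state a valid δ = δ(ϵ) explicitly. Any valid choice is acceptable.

Suppose ϵ > 0. We seek δ > 0 with 0 < |u − 3| < δ ⇒ |u^3 − 27| < ϵ.
Factor: u^3 − 27 = (u − 3)(u^2 + 3u + 9), so |u^3 − 27| = |u − 3|·|u^2 + 3u + 9|.
Impose δ ≤ 1 so that |u| < 4; then |u^2 + 3u + 9| ≤ 37.
Hence |u^3 − 27| ≤ 37|u − 3|, which is < ϵ once |u − 3| < ϵ/37.
Take δ = min(1, ϵ/37). If 0 < |u − 3| < δ then both bounds hold and |u^3 − 27| ≤ 37|u − 3| < 37·(ϵ/37) = ϵ.

δ = min(1, ϵ/37)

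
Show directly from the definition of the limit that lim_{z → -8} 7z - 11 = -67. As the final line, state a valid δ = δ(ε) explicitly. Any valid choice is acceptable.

δ = ε/7

Let ε > 0. We need δ > 0 so that 0 < |z + 8| < δ implies |(7z - 11) + 67| < ε.
Since (7z - 11) + 67 = 7(z + 8), we have |(7z - 11) + 67| = 7|z + 8|.
So 7|z + 8| < ε exactly when |z + 8| < ε/7.
Take δ = ε/7. If 0 < |z + 8| < δ then |(7z - 11) + 67| = 7|z + 8| < 7·(ε/7) = ε.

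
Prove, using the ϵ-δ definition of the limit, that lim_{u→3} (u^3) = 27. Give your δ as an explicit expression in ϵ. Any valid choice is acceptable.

Let ϵ > 0. We seek δ > 0 with 0 < |u − 3| < δ ⇒ |u^3 − 27| < ϵ.
Factor: u^3 − 27 = (u − 3)(u^2 + 3u + 9), so |u^3 − 27| = |u − 3|·|u^2 + 3u + 9|.
Impose δ ≤ 2 so that |u| < 5; then |u^2 + 3u + 9| ≤ 49.
Hence |u^3 − 27| ≤ 49|u − 3|, which is < ϵ once |u − 3| < ϵ/49.
Take δ = min(2, ϵ/49). If 0 < |u − 3| < δ then both bounds hold and |u^3 − 27| ≤ 49|u − 3| < 49·(ϵ/49) = ϵ.

δ = min(2, ϵ/49)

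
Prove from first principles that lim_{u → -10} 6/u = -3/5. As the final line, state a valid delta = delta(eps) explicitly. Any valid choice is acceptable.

delta = min(5, (25/3)eps)

Fix eps > 0. We seek delta > 0 such that 0 < |u + 10| < delta implies |6/u + 3/5| < eps.
|6/u + 3/5| = 6·|-10 − u|/(10·|u|) = 6|u + 10|/(10|u|).
Require delta ≤ 5 so that |u| > 10 − 5 = 5, hence 10|u| > 50.
Then |6/u + 3/5| < 6|u + 10|/50, which is < eps when |u + 10| < (25/3)eps.
Take delta = min(5, (25/3)eps). Then 0 < |u + 10| < delta gives both |u + 10| < 5 and |u + 10| < (25/3)eps, so |6/u + 3/5| < eps.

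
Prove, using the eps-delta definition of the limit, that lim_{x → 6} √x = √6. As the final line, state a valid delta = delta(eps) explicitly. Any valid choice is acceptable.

Let eps > 0 be given. We want delta > 0 such that 0 < |x − 6| < delta implies |√x − √6| < eps.
Multiplying by the conjugate, |√x − √6| = |x − 6|/(√x + √6).
Restrict delta ≤ 6 so that |x − 6| < 6 forces x > 0, and then √x + √6 > √6.
Hence |√x − √6| < |x − 6|/√6, which is < eps once |x − 6| < √6·eps.
Take delta = min(6, √6·eps). If 0 < |x − 6| < delta then x > 0 and |√x − √6| < |x − 6|/√6 < eps.

delta = min(6, √6·eps)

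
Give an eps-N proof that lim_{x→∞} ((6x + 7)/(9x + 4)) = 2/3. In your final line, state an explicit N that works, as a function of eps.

Suppose eps > 0. We seek N > 0 such that x > N implies |(6x + 7)/(9x + 4) − (2/3)| < eps.
(6x + 7)/(9x + 4) − (2/3) = (9(6x + 7) − 6(9x + 4)) / (9(9x + 4)) = 39/(9(9x + 4)).
For x > 0 we have 9x + 4 > 9x, so |(6x + 7)/(9x + 4) − (2/3)| = 39/(9(9x + 4)) < 39/(9·9x) = (13/27)/x.
Thus |(6x + 7)/(9x + 4) − (2/3)| < eps whenever x > (13/27)/eps.
Take N = (13/27)/eps. If x > N then |(6x + 7)/(9x + 4) − (2/3)| < (13/27)/x < eps.

N = (13/27)/eps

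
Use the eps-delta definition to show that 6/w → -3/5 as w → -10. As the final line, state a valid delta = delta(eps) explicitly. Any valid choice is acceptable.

delta = min(5, (25/3)eps)

Let eps > 0. We seek delta > 0 such that 0 < |w + 10| < delta implies |6/w + 3/5| < eps.
|6/w + 3/5| = 6·|-10 − w|/(10·|w|) = 6|w + 10|/(10|w|).
Restrict delta ≤ 5. Then |w + 10| < 5 gives |w| > 5, so 10|w| > 50.
Then |6/w + 3/5| < 6|w + 10|/50, which is < eps when |w + 10| < (25/3)eps.
Take delta = min(5, (25/3)eps). Then 0 < |w + 10| < delta gives both |w + 10| < 5 and |w + 10| < (25/3)eps, so |6/w + 3/5| < eps.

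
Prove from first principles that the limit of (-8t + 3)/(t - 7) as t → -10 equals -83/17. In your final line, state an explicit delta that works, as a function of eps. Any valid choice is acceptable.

Fix eps > 0. We want delta > 0 with 0 < |t + 10| < delta ⇒ |(-8t + 3)/(t - 7) + 83/17| < eps.
Combining over a common denominator, (-8t + 3)/(t - 7) + 83/17 = [(-8t + 3)·(-17) − 83·(t - 7)] / [(-17)·(t - 7)] = 53(t + 10) / ((-17)(t - 7)).
So |(-8t + 3)/(t - 7) + 83/17| = 53|t + 10| / (17·|t − 7|).
Require delta ≤ 17/2, so |t − 7| ≥ |-17| − |t + 10| > 17 − 17/2 = 17/2.
Hence |(-8t + 3)/(t - 7) + 83/17| < 53|t + 10|/(17·(17/2)) = (106/289)|t + 10|, which is < eps once |t + 10| < (289/106)eps.
Take delta = min(17/2, (289/106)eps). Then 0 < |t + 10| < delta forces both bounds, so |(-8t + 3)/(t - 7) + 83/17| < eps.

delta = min(17/2, (289/106)eps)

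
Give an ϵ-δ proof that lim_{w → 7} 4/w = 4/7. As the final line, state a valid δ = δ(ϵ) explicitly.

δ = min(7/2, (49/8)ϵ)

Let ϵ > 0. We seek δ > 0 such that 0 < |w − 7| < δ implies |4/w − (4/7)| < ϵ.
|4/w − (4/7)| = 4·|7 − w|/(7·|w|) = 4|w − 7|/(7|w|).
Require δ ≤ 7/2 so that |w| > 7 − 7/2 = 7/2, hence 7|w| > 49/2.
Then |4/w − (4/7)| < 4|w − 7|/(49/2), which is < ϵ when |w − 7| < (49/8)ϵ.
Take δ = min(7/2, (49/8)ϵ). Then 0 < |w − 7| < δ gives both |w − 7| < 7/2 and |w − 7| < (49/8)ϵ, so |4/w − (4/7)| < ϵ.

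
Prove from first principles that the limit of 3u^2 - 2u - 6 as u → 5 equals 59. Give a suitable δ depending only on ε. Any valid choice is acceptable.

δ = min(1, ε/31)

Fix ε > 0. We want δ > 0 such that 0 < |u − 5| < δ implies |(3u^2 - 2u - 6) − 59| < ε.
(3u^2 - 2u - 6) − 59 = 3u^2 - 2u - 65 = (u − 5)(3u + 13).
So |(3u^2 - 2u - 6) − 59| = |u − 5|·|3u + 13|.
Assume first that |u − 5| < 1, so |u| < 6. Then |3u + 13| ≤ 3·6 + 13 = 31.
Hence |(3u^2 - 2u - 6) − 59| ≤ 31|u − 5| < ε provided |u − 5| < ε/31.
Choosing δ = min(1, ε/31) ensures both conditions, hence |(3u^2 - 2u - 6) − 59| < ε.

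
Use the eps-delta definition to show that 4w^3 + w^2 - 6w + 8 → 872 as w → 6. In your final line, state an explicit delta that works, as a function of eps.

delta = min(1, eps/515)

Suppose eps > 0. We want delta > 0 such that 0 < |w − 6| < delta implies |(4w^3 + w^2 - 6w + 8) − 872| < eps.
(4w^3 + w^2 - 6w + 8) − 872 = 4w^3 + w^2 - 6w - 864 = (w − 6)(4w^2 + 25w + 144).
So |(4w^3 + w^2 - 6w + 8) − 872| = |w − 6|·|4w^2 + 25w + 144|.
Assume first that |w − 6| < 1, so |w| < 7. Then |4w^2 + 25w + 144| ≤ 4·7^2 + 25·7 + 144 = 515.
Hence |(4w^3 + w^2 - 6w + 8) − 872| ≤ 515|w − 6| < eps provided |w − 6| < eps/515.
Choosing delta = min(1, eps/515) ensures both conditions, hence |(4w^3 + w^2 - 6w + 8) − 872| < eps.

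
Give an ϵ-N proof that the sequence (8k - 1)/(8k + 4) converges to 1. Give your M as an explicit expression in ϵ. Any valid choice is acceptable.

Let ϵ > 0 be given. For k ≥ 1, |(8k - 1)/(8k + 4) − 1| = |-40|/(8(8k + 4)) = 40/(8(8k + 4)).
Since 8k + 4 ≥ 8k for k ≥ 1, this is ≤ 40/(8·8k) = (5/8)/k.
So |(8k - 1)/(8k + 4) − 1| < ϵ whenever k > (5/8)/ϵ.
Take M = (5/8)/ϵ. If k > M then |(8k - 1)/(8k + 4) − 1| ≤ (5/8)/k < ϵ.

M = (5/8)/ϵ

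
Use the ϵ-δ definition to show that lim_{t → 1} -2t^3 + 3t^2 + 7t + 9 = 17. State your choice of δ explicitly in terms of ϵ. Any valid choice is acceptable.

δ = min(1, ϵ/18)

Fix ϵ > 0. We want δ > 0 such that 0 < |t − 1| < δ implies |(-2t^3 + 3t^2 + 7t + 9) − 17| < ϵ.
(-2t^3 + 3t^2 + 7t + 9) − 17 = -2t^3 + 3t^2 + 7t - 8 = (t − 1)(-2t^2 + t + 8).
So |(-2t^3 + 3t^2 + 7t + 9) − 17| = |t − 1|·|-2t^2 + t + 8|.
Require δ ≤ 1. Then |t − 1| < 1 gives |t| < 2, and by the triangle inequality |-2t^2 + t + 8| ≤ 2·2^2 + 2 + 8 = 18.
Hence |(-2t^3 + 3t^2 + 7t + 9) − 17| ≤ 18|t − 1| < ϵ provided |t − 1| < ϵ/18.
Choosing δ = min(1, ϵ/18) ensures both conditions, hence |(-2t^3 + 3t^2 + 7t + 9) − 17| < ϵ.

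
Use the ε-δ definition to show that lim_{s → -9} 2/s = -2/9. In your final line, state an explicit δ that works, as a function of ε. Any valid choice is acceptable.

δ = min(9/2, (81/4)ε)

Suppose ε > 0. We seek δ > 0 such that 0 < |s + 9| < δ implies |2/s + 2/9| < ε.
|2/s + 2/9| = 2·|-9 − s|/(9·|s|) = 2|s + 9|/(9|s|).
Require δ ≤ 9/2 so that |s| > 9 − 9/2 = 9/2, hence 9|s| > 81/2.
Then |2/s + 2/9| < 2|s + 9|/(81/2), which is < ε when |s + 9| < (81/4)ε.
Take δ = min(9/2, (81/4)ε). Then 0 < |s + 9| < δ gives both |s + 9| < 9/2 and |s + 9| < (81/4)ε, so |2/s + 2/9| < ε.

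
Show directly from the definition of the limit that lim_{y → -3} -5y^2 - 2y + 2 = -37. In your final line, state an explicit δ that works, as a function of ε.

Let ε > 0 be given. We want δ > 0 such that 0 < |y + 3| < δ implies |(-5y^2 - 2y + 2) + 37| < ε.
(-5y^2 - 2y + 2) + 37 = -5y^2 - 2y + 39 = (y + 3)(-5y + 13).
So |(-5y^2 - 2y + 2) + 37| = |y + 3|·|-5y + 13|.
Require δ ≤ 2. Then |y + 3| < 2 gives |y| < 5, and by the triangle inequality |-5y + 13| ≤ 5·5 + 13 = 38.
Hence |(-5y^2 - 2y + 2) + 37| ≤ 38|y + 3| < ε provided |y + 3| < ε/38.
Take δ = min(2, ε/38). Then 0 < |y + 3| < δ gives both |y + 3| < 2 and |y + 3| < ε/38, so |(-5y^2 - 2y + 2) + 37| < ε.

δ = min(2, ε/38)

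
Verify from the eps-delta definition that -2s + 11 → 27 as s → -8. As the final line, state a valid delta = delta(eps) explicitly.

delta = eps/2

Suppose eps > 0. We need delta > 0 so that 0 < |s + 8| < delta implies |(-2s + 11) − 27| < eps.
Since (-2s + 11) − 27 = -2(s + 8), we have |(-2s + 11) − 27| = 2|s + 8|.
Thus it suffices that |s + 8| < eps/2.
Choosing delta = eps/2 gives |(-2s + 11) − 27| = 2|s + 8| < eps whenever |s + 8| < delta.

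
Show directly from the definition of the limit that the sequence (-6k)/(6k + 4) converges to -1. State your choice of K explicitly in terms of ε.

Let ε > 0. For k ≥ 1, |(-6k)/(6k + 4) + 1| = |24|/(6(6k + 4)) = 24/(6(6k + 4)).
Since 6k + 4 ≥ 6k for k ≥ 1, this is ≤ 24/(6·6k) = (2/3)/k.
So |(-6k)/(6k + 4) + 1| < ε whenever k > (2/3)/ε.
Take K = (2/3)/ε. If k > K then |(-6k)/(6k + 4) + 1| ≤ (2/3)/k < ε.

K = (2/3)/ε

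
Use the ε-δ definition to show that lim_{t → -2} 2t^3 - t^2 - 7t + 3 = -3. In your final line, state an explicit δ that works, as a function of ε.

Let ε > 0 be given. We want δ > 0 such that 0 < |t + 2| < δ implies |(2t^3 - t^2 - 7t + 3) + 3| < ε.
(2t^3 - t^2 - 7t + 3) + 3 = 2t^3 - t^2 - 7t + 6 = (t + 2)(2t^2 - 5t + 3).
So |(2t^3 - t^2 - 7t + 3) + 3| = |t + 2|·|2t^2 - 5t + 3|.
Assume first that |t + 2| < 2, so |t| < 4. Then |2t^2 - 5t + 3| ≤ 2·4^2 + 5·4 + 3 = 55.
Hence |(2t^3 - t^2 - 7t + 3) + 3| ≤ 55|t + 2| < ε provided |t + 2| < ε/55.
Take δ = min(2, ε/55). Then 0 < |t + 2| < δ gives both |t + 2| < 2 and |t + 2| < ε/55, so |(2t^3 - t^2 - 7t + 3) + 3| < ε.

δ = min(2, ε/55)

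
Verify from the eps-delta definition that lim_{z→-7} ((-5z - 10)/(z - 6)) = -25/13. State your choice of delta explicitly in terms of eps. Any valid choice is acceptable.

Let eps > 0. We want delta > 0 with 0 < |z + 7| < delta ⇒ |(-5z - 10)/(z - 6) + 25/13| < eps.
Combining over a common denominator, (-5z - 10)/(z - 6) + 25/13 = [(-5z - 10)·(-13) − 25·(z - 6)] / [(-13)·(z - 6)] = 40(z + 7) / ((-13)(z - 6)).
So |(-5z - 10)/(z - 6) + 25/13| = 40|z + 7| / (13·|z − 6|).
Require delta ≤ 13/2, so |z − 6| ≥ |-13| − |z + 7| > 13 − 13/2 = 13/2.
Hence |(-5z - 10)/(z - 6) + 25/13| < 40|z + 7|/(13·(13/2)) = (80/169)|z + 7|, which is < eps once |z + 7| < (169/80)eps.
Take delta = min(13/2, (169/80)eps). Then 0 < |z + 7| < delta forces both bounds, so |(-5z - 10)/(z - 6) + 25/13| < eps.

delta = min(13/2, (169/80)eps)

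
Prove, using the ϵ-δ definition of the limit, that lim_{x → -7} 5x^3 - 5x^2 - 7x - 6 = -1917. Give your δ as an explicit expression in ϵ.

δ = min(1, ϵ/913)

Fix ϵ > 0. We want δ > 0 such that 0 < |x + 7| < δ implies |(5x^3 - 5x^2 - 7x - 6) + 1917| < ϵ.
(5x^3 - 5x^2 - 7x - 6) + 1917 = 5x^3 - 5x^2 - 7x + 1911 = (x + 7)(5x^2 - 40x + 273).
So |(5x^3 - 5x^2 - 7x - 6) + 1917| = |x + 7|·|5x^2 - 40x + 273|.
Assume first that |x + 7| < 1, so |x| < 8. Then |5x^2 - 40x + 273| ≤ 5·8^2 + 40·8 + 273 = 913.
Hence |(5x^3 - 5x^2 - 7x - 6) + 1917| ≤ 913|x + 7| < ϵ provided |x + 7| < ϵ/913.
Choosing δ = min(1, ϵ/913) ensures both conditions, hence |(5x^3 - 5x^2 - 7x - 6) + 1917| < ϵ.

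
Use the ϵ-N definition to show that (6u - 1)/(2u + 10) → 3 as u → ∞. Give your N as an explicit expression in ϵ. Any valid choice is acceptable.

N = (31/2)/ϵ

Let ϵ > 0 be given. We seek N > 0 such that u > N implies |(6u - 1)/(2u + 10) − 3| < ϵ.
(6u - 1)/(2u + 10) − 3 = (2(6u - 1) − 6(2u + 10)) / (2(2u + 10)) = -62/(2(2u + 10)).
For u > 0 we have 2u + 10 > 2u, so |(6u - 1)/(2u + 10) − 3| = 62/(2(2u + 10)) < 62/(2·2u) = (31/2)/u.
Thus |(6u - 1)/(2u + 10) − 3| < ϵ whenever u > (31/2)/ϵ.
Take N = (31/2)/ϵ. If u > N then |(6u - 1)/(2u + 10) − 3| < (31/2)/u < ϵ.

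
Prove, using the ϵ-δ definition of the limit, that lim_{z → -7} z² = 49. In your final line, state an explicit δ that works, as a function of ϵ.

Fix ϵ > 0. We seek δ > 0 with 0 < |z + 7| < δ ⇒ |z² − 49| < ϵ.
Factor: z² − 49 = (z + 7)(z - 7), so |z² − 49| = |z + 7|·|z - 7|.
Restrict δ ≤ 1. Then |z + 7| < 1 gives |z| < 8, so by the triangle inequality |z - 7| ≤ 8 + 7 = 15.
Hence |z² − 49| ≤ 15|z + 7|, which is < ϵ once |z + 7| < ϵ/15.
Take δ = min(1, ϵ/15). If 0 < |z + 7| < δ then both bounds hold and |z² − 49| ≤ 15|z + 7| < 15·(ϵ/15) = ϵ.

δ = min(1, ϵ/15)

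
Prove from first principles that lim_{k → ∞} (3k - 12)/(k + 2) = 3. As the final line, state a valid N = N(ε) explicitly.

Let ε > 0 be given. For k ≥ 1, |(3k - 12)/(k + 2) − 3| = |-18|/((k + 2)) = 18/((k + 2)).
Since k + 2 ≥ k for k ≥ 1, this is ≤ 18/(k) = 18/k.
So |(3k - 12)/(k + 2) − 3| < ε whenever k > 18/ε.
Take N = 18/ε. If k > N then |(3k - 12)/(k + 2) − 3| ≤ 18/k < ε.

N = 18/ε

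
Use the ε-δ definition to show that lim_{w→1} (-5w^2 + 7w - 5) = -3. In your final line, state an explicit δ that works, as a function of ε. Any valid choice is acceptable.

Let ε > 0. We want δ > 0 such that 0 < |w − 1| < δ implies |(-5w^2 + 7w - 5) + 3| < ε.
(-5w^2 + 7w - 5) + 3 = -5w^2 + 7w - 2 = (w − 1)(-5w + 2).
So |(-5w^2 + 7w - 5) + 3| = |w − 1|·|-5w + 2|.
Require δ ≤ 1. Then |w − 1| < 1 gives |w| < 2, and by the triangle inequality |-5w + 2| ≤ 5·2 + 2 = 12.
Hence |(-5w^2 + 7w - 5) + 3| ≤ 12|w − 1| < ε provided |w − 1| < ε/12.
Take δ = min(1, ε/12). Then 0 < |w − 1| < δ gives both |w − 1| < 1 and |w − 1| < ε/12, so |(-5w^2 + 7w - 5) + 3| < ε.

δ = min(1, ε/12)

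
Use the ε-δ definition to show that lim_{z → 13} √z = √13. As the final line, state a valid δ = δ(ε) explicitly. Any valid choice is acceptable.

δ = min(13, √13·ε)

Let ε > 0 be given. We want δ > 0 such that 0 < |z − 13| < δ implies |√z − √13| < ε.
Rationalise: √z − √13 = (z − 13)/(√z + √13), so |√z − √13| = |z − 13|/(√z + √13).
Restrict δ ≤ 13 so that |z − 13| < 13 forces z > 0, and then √z + √13 > √13.
Hence |√z − √13| < |z − 13|/√13, which is < ε once |z − 13| < √13·ε.
Take δ = min(13, √13·ε). If 0 < |z − 13| < δ then z > 0 and |√z − √13| < |z − 13|/√13 < ε.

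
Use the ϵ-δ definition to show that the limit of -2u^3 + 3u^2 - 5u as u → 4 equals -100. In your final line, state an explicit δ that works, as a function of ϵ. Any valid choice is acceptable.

Let ϵ > 0 be given. We want δ > 0 such that 0 < |u − 4| < δ implies |(-2u^3 + 3u^2 - 5u) + 100| < ϵ.
(-2u^3 + 3u^2 - 5u) + 100 = -2u^3 + 3u^2 - 5u + 100 = (u − 4)(-2u^2 - 5u - 25).
So |(-2u^3 + 3u^2 - 5u) + 100| = |u − 4|·|-2u^2 - 5u - 25|.
Require δ ≤ 1. Then |u − 4| < 1 gives |u| < 5, and by the triangle inequality |-2u^2 - 5u - 25| ≤ 2·5^2 + 5·5 + 25 = 100.
Hence |(-2u^3 + 3u^2 - 5u) + 100| ≤ 100|u − 4| < ϵ provided |u − 4| < ϵ/100.
Take δ = min(1, ϵ/100). Then 0 < |u − 4| < δ gives both |u − 4| < 1 and |u − 4| < ϵ/100, so |(-2u^3 + 3u^2 - 5u) + 100| < ϵ.

δ = min(1, ϵ/100)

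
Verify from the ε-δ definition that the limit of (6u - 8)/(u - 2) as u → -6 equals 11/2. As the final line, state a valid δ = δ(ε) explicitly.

δ = min(4, 8ε)

Fix ε > 0. We want δ > 0 with 0 < |u + 6| < δ ⇒ |(6u - 8)/(u - 2) − (11/2)| < ε.
Combining over a common denominator, (6u - 8)/(u - 2) − (11/2) = [(6u - 8)·(-8) − (-44)·(u - 2)] / [(-8)·(u - 2)] = -4(u + 6) / ((-8)(u - 2)).
So |(6u - 8)/(u - 2) − (11/2)| = 4|u + 6| / (8·|u − 2|).
Restrict δ ≤ 4. Then |u + 6| < 4 gives |u − 2| = |(u + 6) + (-8)| ≥ 8 − 4 = 4.
Hence |(6u - 8)/(u - 2) − (11/2)| < 4|u + 6|/(8·4) = (1/8)|u + 6|, which is < ε once |u + 6| < 8ε.
Take δ = min(4, 8ε). Then 0 < |u + 6| < δ forces both bounds, so |(6u - 8)/(u - 2) − (11/2)| < ε.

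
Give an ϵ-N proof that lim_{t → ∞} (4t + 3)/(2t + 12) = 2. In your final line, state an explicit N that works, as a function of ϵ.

Let ϵ > 0. We seek N > 0 such that t > N implies |(4t + 3)/(2t + 12) − 2| < ϵ.
(4t + 3)/(2t + 12) − 2 = (2(4t + 3) − 4(2t + 12)) / (2(2t + 12)) = -42/(2(2t + 12)).
For t > 0 we have 2t + 12 > 2t, so |(4t + 3)/(2t + 12) − 2| = 42/(2(2t + 12)) < 42/(2·2t) = (21/2)/t.
Thus |(4t + 3)/(2t + 12) − 2| < ϵ whenever t > (21/2)/ϵ.
Take N = (21/2)/ϵ. If t > N then |(4t + 3)/(2t + 12) − 2| < (21/2)/t < ϵ.

N = (21/2)/ϵ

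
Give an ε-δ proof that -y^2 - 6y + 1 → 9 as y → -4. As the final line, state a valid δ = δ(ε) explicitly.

Fix ε > 0. We want δ > 0 such that 0 < |y + 4| < δ implies |(-y^2 - 6y + 1) − 9| < ε.
(-y^2 - 6y + 1) − 9 = -y^2 - 6y - 8 = (y + 4)(-y - 2).
So |(-y^2 - 6y + 1) − 9| = |y + 4|·|-y - 2|.
Require δ ≤ 2. Then |y + 4| < 2 gives |y| < 6, and by the triangle inequality |-y - 2| ≤ 6 + 2 = 8.
Hence |(-y^2 - 6y + 1) − 9| ≤ 8|y + 4| < ε provided |y + 4| < ε/8.
Take δ = min(2, ε/8). Then 0 < |y + 4| < δ gives both |y + 4| < 2 and |y + 4| < ε/8, so |(-y^2 - 6y + 1) − 9| < ε.

δ = min(2, ε/8)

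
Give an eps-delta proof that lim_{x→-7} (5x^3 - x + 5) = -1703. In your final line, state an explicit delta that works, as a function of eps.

Let eps > 0. We want delta > 0 such that 0 < |x + 7| < delta implies |(5x^3 - x + 5) + 1703| < eps.
(5x^3 - x + 5) + 1703 = 5x^3 - x + 1708 = (x + 7)(5x^2 - 35x + 244).
So |(5x^3 - x + 5) + 1703| = |x + 7|·|5x^2 - 35x + 244|.
Require delta ≤ 1. Then |x + 7| < 1 gives |x| < 8, and by the triangle inequality |5x^2 - 35x + 244| ≤ 5·8^2 + 35·8 + 244 = 844.
Hence |(5x^3 - x + 5) + 1703| ≤ 844|x + 7| < eps provided |x + 7| < eps/844.
Take delta = min(1, eps/844). Then 0 < |x + 7| < delta gives both |x + 7| < 1 and |x + 7| < eps/844, so |(5x^3 - x + 5) + 1703| < eps.

delta = min(1, eps/844)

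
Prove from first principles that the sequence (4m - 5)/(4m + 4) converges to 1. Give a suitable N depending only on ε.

Suppose ε > 0. For m ≥ 1, |(4m - 5)/(4m + 4) − 1| = |-36|/(4(4m + 4)) = 36/(4(4m + 4)).
Since 4m + 4 ≥ 4m for m ≥ 1, this is ≤ 36/(4·4m) = (9/4)/m.
So |(4m - 5)/(4m + 4) − 1| < ε whenever m > (9/4)/ε.
Take N = (9/4)/ε. If m > N then |(4m - 5)/(4m + 4) − 1| ≤ (9/4)/m < ε.

N = (9/4)/ε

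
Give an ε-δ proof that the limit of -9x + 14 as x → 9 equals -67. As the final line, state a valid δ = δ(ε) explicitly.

δ = ε/9

Let ε > 0 be given. We need δ > 0 so that 0 < |x − 9| < δ implies |(-9x + 14) + 67| < ε.
|(-9x + 14) + 67| = |-9x + 81| = 9|x − 9|.
Thus it suffices that |x − 9| < ε/9.
Take δ = ε/9. If 0 < |x − 9| < δ then |(-9x + 14) + 67| = 9|x − 9| < 9·(ε/9) = ε.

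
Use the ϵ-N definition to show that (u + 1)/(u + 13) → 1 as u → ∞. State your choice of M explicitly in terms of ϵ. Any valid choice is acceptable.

M = 12/ϵ

Let ϵ > 0 be given. We seek M > 0 such that u > M implies |(u + 1)/(u + 13) − 1| < ϵ.
(u + 1)/(u + 13) − 1 = ((u + 1) − (u + 13)) / ((u + 13)) = -12/((u + 13)).
For u > 0 we have u + 13 > u, so |(u + 1)/(u + 13) − 1| = 12/((u + 13)) < 12/(u) = 12/u.
Thus |(u + 1)/(u + 13) − 1| < ϵ whenever u > 12/ϵ.
Take M = 12/ϵ. If u > M then |(u + 1)/(u + 13) − 1| < 12/u < ϵ.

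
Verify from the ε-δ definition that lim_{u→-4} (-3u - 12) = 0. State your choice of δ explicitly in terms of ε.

Let ε > 0. We need δ > 0 so that 0 < |u + 4| < δ implies |(-3u - 12)| < ε.
Since (-3u - 12) = -3(u + 4), we have |(-3u - 12)| = 3|u + 4|.
Thus it suffices that |u + 4| < ε/3.
Choosing δ = ε/3 gives |(-3u - 12)| = 3|u + 4| < ε whenever |u + 4| < δ.

δ = ε/3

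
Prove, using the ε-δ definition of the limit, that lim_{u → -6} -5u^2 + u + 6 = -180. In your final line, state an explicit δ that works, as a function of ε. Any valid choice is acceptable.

Let ε > 0. We want δ > 0 such that 0 < |u + 6| < δ implies |(-5u^2 + u + 6) + 180| < ε.
(-5u^2 + u + 6) + 180 = -5u^2 + u + 186 = (u + 6)(-5u + 31).
So |(-5u^2 + u + 6) + 180| = |u + 6|·|-5u + 31|.
Require δ ≤ 1. Then |u + 6| < 1 gives |u| < 7, and by the triangle inequality |-5u + 31| ≤ 5·7 + 31 = 66.
Hence |(-5u^2 + u + 6) + 180| ≤ 66|u + 6| < ε provided |u + 6| < ε/66.
Choosing δ = min(1, ε/66) ensures both conditions, hence |(-5u^2 + u + 6) + 180| < ε.

δ = min(1, ε/66)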